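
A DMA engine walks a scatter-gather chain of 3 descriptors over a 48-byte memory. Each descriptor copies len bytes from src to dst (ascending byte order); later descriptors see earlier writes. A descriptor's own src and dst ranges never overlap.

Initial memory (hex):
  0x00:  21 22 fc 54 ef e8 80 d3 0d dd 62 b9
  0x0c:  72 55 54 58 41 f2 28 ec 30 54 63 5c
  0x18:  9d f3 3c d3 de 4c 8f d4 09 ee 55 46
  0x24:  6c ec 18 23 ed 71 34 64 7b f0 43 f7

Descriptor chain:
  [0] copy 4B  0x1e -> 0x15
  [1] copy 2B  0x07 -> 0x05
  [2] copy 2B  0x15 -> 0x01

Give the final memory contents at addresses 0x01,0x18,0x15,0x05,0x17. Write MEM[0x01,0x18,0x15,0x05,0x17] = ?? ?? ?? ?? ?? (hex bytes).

MEM[0x01,0x18,0x15,0x05,0x17] = 8f ee 8f d3 09

[0] 0x1e->0x15 len=4 : 8f d4 09 ee
[1] 0x07->0x05 len=2 : d3 0d
[2] 0x15->0x01 len=2 : 8f d4
query mem[0x01]=0x8f, mem[0x18]=0xee, mem[0x15]=0x8f, mem[0x05]=0xd3, mem[0x17]=0x09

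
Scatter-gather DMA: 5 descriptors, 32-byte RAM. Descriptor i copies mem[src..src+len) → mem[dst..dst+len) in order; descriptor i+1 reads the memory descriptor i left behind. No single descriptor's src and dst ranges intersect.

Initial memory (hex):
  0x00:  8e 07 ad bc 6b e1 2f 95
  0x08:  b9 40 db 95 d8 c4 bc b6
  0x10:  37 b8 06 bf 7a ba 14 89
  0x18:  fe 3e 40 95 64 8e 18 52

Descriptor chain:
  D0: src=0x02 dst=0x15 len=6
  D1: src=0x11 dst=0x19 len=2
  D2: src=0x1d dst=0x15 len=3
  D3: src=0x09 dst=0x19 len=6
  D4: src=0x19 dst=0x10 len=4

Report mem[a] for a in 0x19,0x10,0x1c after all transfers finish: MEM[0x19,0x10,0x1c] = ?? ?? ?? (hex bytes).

MEM[0x19,0x10,0x1c] = 40 40 d8

  after D0: wrote 6B at 0x15 = adbc6be12f95
  after D1: wrote 2B at 0x19 = b806
  after D2: wrote 3B at 0x15 = 8e1852
  after D3: wrote 6B at 0x19 = 40db95d8c4bc
  after D4: wrote 4B at 0x10 = 40db95d8
query mem[0x19]=0x40, mem[0x10]=0x40, mem[0x1c]=0xd8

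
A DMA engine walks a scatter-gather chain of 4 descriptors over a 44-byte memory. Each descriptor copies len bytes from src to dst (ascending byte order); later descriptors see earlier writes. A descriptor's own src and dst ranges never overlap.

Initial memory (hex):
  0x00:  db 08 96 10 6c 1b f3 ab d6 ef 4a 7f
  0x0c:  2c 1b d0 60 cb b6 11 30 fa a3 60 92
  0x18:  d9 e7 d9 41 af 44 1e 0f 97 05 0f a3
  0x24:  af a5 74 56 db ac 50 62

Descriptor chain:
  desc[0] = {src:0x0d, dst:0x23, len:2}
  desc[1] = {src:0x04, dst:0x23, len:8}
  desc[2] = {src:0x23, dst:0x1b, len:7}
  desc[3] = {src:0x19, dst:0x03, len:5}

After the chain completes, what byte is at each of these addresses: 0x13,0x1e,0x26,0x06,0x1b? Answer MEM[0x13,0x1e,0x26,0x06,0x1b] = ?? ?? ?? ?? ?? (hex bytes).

MEM[0x13,0x1e,0x26,0x06,0x1b] = 30 ab ab 1b 6c

D0: mem[0x23..0x24] <- [1b d0]
D1: mem[0x23..0x2a] <- [6c 1b f3 ab d6 ef 4a 7f]
D2: mem[0x1b..0x21] <- [6c 1b f3 ab d6 ef 4a]
D3: mem[0x03..0x07] <- [e7 d9 6c 1b f3]
query mem[0x13]=0x30, mem[0x1e]=0xab, mem[0x26]=0xab, mem[0x06]=0x1b, mem[0x1b]=0x6c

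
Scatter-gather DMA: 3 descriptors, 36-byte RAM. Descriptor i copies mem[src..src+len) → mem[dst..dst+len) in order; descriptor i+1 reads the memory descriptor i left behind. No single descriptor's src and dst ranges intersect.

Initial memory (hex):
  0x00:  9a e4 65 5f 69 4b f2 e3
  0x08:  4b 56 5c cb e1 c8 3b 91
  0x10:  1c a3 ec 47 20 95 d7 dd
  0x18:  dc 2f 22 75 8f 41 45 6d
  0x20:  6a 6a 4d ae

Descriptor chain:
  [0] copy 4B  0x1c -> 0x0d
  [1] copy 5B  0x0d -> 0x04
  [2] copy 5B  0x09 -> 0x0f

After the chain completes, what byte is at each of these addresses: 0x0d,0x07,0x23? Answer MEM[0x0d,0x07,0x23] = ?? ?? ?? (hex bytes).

MEM[0x0d,0x07,0x23] = 8f 6d ae

  after D0: wrote 4B at 0x0d = 8f41456d
  after D1: wrote 5B at 0x04 = 8f41456da3
  after D2: wrote 5B at 0x0f = 565ccbe18f
query mem[0x0d]=0x8f, mem[0x07]=0x6d, mem[0x23]=0xae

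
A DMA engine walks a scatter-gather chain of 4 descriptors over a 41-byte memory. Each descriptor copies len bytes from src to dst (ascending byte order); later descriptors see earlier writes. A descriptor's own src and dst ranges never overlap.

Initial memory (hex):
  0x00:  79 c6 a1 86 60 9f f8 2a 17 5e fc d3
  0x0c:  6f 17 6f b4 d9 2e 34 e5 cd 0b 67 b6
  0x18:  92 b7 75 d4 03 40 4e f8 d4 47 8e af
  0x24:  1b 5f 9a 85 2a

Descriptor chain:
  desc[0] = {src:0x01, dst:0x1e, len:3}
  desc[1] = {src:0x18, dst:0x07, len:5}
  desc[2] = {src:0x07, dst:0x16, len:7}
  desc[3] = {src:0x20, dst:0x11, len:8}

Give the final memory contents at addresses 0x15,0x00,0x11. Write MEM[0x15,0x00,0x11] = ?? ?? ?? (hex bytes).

[0] 0x01->0x1e len=3 : c6 a1 86
[1] 0x18->0x07 len=5 : 92 b7 75 d4 03
[2] 0x07->0x16 len=7 : 92 b7 75 d4 03 6f 17
[3] 0x20->0x11 len=8 : 86 47 8e af 1b 5f 9a 85
query mem[0x15]=0x1b, mem[0x00]=0x79, mem[0x11]=0x86

MEM[0x15,0x00,0x11] = 1b 79 86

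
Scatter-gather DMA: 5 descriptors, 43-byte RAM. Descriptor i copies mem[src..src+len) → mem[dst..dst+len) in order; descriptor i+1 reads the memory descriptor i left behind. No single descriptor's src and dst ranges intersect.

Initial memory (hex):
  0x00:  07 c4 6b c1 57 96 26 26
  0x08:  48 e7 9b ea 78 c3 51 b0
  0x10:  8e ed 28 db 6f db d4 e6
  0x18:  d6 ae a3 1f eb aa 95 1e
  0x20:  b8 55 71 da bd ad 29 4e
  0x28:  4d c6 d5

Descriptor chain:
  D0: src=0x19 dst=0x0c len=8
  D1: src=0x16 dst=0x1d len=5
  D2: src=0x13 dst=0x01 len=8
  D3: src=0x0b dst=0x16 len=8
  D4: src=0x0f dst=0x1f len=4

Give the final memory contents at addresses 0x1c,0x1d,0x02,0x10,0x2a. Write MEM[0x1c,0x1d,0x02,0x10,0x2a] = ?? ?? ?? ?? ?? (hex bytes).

[0] 0x19->0x0c len=8 : ae a3 1f eb aa 95 1e b8
[1] 0x16->0x1d len=5 : d4 e6 d6 ae a3
[2] 0x13->0x01 len=8 : b8 6f db d4 e6 d6 ae a3
[3] 0x0b->0x16 len=8 : ea ae a3 1f eb aa 95 1e
[4] 0x0f->0x1f len=4 : eb aa 95 1e
query mem[0x1c]=0x95, mem[0x1d]=0x1e, mem[0x02]=0x6f, mem[0x10]=0xaa, mem[0x2a]=0xd5

MEM[0x1c,0x1d,0x02,0x10,0x2a] = 95 1e 6f aa d5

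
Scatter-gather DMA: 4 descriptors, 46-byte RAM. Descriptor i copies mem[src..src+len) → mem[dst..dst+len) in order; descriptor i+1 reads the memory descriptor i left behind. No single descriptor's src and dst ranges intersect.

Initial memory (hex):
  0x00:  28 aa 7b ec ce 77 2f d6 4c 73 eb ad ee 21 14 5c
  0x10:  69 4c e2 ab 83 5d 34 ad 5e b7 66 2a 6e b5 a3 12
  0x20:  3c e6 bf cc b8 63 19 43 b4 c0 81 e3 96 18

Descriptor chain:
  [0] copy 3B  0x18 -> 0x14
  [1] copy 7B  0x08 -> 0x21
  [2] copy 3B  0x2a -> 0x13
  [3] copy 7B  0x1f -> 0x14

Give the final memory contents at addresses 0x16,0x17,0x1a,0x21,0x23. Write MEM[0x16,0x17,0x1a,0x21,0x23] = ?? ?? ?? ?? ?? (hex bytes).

MEM[0x16,0x17,0x1a,0x21,0x23] = 4c 73 ee 4c eb

  after D0: wrote 3B at 0x14 = 5eb766
  after D1: wrote 7B at 0x21 = 4c73ebadee2114
  after D2: wrote 3B at 0x13 = 81e396
  after D3: wrote 7B at 0x14 = 123c4c73ebadee
query mem[0x16]=0x4c, mem[0x17]=0x73, mem[0x1a]=0xee, mem[0x21]=0x4c, mem[0x23]=0xeb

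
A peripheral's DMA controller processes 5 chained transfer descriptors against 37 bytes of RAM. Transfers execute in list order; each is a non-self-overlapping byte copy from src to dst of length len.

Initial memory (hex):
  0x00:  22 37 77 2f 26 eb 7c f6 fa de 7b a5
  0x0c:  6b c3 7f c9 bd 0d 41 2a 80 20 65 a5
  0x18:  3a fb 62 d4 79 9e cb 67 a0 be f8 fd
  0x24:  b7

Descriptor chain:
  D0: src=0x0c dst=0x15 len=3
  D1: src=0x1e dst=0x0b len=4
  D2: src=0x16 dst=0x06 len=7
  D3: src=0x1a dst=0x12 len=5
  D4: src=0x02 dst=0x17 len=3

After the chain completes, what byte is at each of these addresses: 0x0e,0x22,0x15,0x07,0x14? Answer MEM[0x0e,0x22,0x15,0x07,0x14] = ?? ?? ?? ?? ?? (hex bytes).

#0 dst[0x15+3] := {0x6b,0xc3,0x7f}
#1 dst[0x0b+4] := {0xcb,0x67,0xa0,0xbe}
#2 dst[0x06+7] := {0xc3,0x7f,0x3a,0xfb,0x62,0xd4,0x79}
#3 dst[0x12+5] := {0x62,0xd4,0x79,0x9e,0xcb}
#4 dst[0x17+3] := {0x77,0x2f,0x26}
query mem[0x0e]=0xbe, mem[0x22]=0xf8, mem[0x15]=0x9e, mem[0x07]=0x7f, mem[0x14]=0x79

MEM[0x0e,0x22,0x15,0x07,0x14] = be f8 9e 7f 79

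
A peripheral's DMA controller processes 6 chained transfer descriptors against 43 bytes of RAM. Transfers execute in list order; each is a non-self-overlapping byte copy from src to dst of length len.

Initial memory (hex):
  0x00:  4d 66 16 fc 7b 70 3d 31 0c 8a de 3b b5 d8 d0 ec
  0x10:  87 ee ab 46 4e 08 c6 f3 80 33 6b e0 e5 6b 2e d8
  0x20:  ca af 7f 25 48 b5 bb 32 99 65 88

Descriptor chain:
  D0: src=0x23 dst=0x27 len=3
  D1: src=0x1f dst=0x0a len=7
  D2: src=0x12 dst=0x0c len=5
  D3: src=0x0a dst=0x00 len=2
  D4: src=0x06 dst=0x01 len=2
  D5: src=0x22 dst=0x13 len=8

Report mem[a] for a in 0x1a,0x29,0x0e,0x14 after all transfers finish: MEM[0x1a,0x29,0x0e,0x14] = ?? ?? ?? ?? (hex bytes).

MEM[0x1a,0x29,0x0e,0x14] = b5 b5 4e 25

#0 dst[0x27+3] := {0x25,0x48,0xb5}
#1 dst[0x0a+7] := {0xd8,0xca,0xaf,0x7f,0x25,0x48,0xb5}
#2 dst[0x0c+5] := {0xab,0x46,0x4e,0x08,0xc6}
#3 dst[0x00+2] := {0xd8,0xca}
#4 dst[0x01+2] := {0x3d,0x31}
#5 dst[0x13+8] := {0x7f,0x25,0x48,0xb5,0xbb,0x25,0x48,0xb5}
query mem[0x1a]=0xb5, mem[0x29]=0xb5, mem[0x0e]=0x4e, mem[0x14]=0x25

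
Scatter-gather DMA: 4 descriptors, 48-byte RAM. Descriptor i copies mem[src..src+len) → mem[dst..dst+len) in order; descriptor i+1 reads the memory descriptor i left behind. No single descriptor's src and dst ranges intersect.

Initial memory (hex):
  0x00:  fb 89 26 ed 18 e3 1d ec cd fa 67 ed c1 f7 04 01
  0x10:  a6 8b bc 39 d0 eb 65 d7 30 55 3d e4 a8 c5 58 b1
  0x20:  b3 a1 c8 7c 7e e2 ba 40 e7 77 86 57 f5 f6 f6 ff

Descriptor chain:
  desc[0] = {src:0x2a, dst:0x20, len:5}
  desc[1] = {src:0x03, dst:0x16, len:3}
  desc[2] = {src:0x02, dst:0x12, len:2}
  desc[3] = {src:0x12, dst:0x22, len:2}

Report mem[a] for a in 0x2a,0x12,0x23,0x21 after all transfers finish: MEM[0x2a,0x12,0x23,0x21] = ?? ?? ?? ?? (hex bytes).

MEM[0x2a,0x12,0x23,0x21] = 86 26 ed 57

  after D0: wrote 5B at 0x20 = 8657f5f6f6
  after D1: wrote 3B at 0x16 = ed18e3
  after D2: wrote 2B at 0x12 = 26ed
  after D3: wrote 2B at 0x22 = 26ed
query mem[0x2a]=0x86, mem[0x12]=0x26, mem[0x23]=0xed, mem[0x21]=0x57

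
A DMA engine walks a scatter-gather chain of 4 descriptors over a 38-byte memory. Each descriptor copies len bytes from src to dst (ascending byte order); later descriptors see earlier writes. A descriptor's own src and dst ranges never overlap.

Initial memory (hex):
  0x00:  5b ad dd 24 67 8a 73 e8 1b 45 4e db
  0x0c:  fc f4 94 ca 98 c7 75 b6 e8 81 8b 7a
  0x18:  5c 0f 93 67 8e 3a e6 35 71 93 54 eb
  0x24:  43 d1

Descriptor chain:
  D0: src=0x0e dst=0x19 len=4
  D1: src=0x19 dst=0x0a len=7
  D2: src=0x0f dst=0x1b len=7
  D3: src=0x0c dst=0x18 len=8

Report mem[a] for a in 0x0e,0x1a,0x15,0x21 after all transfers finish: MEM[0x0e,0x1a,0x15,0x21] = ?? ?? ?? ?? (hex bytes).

MEM[0x0e,0x1a,0x15,0x21] = 3a 3a 81 81

#0 dst[0x19+4] := {0x94,0xca,0x98,0xc7}
#1 dst[0x0a+7] := {0x94,0xca,0x98,0xc7,0x3a,0xe6,0x35}
#2 dst[0x1b+7] := {0xe6,0x35,0xc7,0x75,0xb6,0xe8,0x81}
#3 dst[0x18+8] := {0x98,0xc7,0x3a,0xe6,0x35,0xc7,0x75,0xb6}
query mem[0x0e]=0x3a, mem[0x1a]=0x3a, mem[0x15]=0x81, mem[0x21]=0x81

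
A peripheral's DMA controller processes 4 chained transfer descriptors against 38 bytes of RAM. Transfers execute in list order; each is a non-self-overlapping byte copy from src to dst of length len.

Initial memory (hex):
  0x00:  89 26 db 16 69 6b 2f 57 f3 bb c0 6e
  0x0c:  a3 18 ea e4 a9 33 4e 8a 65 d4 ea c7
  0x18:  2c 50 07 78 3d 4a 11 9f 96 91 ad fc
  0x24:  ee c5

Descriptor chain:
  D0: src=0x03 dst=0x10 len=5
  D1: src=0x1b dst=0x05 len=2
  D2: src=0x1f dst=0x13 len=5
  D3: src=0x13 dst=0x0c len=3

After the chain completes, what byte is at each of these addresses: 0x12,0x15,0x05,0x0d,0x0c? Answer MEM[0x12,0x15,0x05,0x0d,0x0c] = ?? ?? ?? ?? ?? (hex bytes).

MEM[0x12,0x15,0x05,0x0d,0x0c] = 6b 91 78 96 9f

#0 dst[0x10+5] := {0x16,0x69,0x6b,0x2f,0x57}
#1 dst[0x05+2] := {0x78,0x3d}
#2 dst[0x13+5] := {0x9f,0x96,0x91,0xad,0xfc}
#3 dst[0x0c+3] := {0x9f,0x96,0x91}
query mem[0x12]=0x6b, mem[0x15]=0x91, mem[0x05]=0x78, mem[0x0d]=0x96, mem[0x0c]=0x9f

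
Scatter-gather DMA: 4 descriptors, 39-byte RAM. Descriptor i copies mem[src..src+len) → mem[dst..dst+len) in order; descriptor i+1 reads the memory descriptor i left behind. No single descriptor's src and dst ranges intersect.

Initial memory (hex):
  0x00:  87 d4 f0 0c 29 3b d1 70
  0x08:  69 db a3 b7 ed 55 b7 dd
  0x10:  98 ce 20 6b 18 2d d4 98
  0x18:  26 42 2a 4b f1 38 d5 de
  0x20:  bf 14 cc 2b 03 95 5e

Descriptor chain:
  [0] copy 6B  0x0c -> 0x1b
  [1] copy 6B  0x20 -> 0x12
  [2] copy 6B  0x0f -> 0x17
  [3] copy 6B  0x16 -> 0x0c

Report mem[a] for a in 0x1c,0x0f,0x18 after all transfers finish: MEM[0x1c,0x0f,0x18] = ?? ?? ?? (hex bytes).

  after D0: wrote 6B at 0x1b = ed55b7dd98ce
  after D1: wrote 6B at 0x12 = ce14cc2b0395
  after D2: wrote 6B at 0x17 = dd98cece14cc
  after D3: wrote 6B at 0x0c = 03dd98cece14
query mem[0x1c]=0xcc, mem[0x0f]=0xce, mem[0x18]=0x98

MEM[0x1c,0x0f,0x18] = cc ce 98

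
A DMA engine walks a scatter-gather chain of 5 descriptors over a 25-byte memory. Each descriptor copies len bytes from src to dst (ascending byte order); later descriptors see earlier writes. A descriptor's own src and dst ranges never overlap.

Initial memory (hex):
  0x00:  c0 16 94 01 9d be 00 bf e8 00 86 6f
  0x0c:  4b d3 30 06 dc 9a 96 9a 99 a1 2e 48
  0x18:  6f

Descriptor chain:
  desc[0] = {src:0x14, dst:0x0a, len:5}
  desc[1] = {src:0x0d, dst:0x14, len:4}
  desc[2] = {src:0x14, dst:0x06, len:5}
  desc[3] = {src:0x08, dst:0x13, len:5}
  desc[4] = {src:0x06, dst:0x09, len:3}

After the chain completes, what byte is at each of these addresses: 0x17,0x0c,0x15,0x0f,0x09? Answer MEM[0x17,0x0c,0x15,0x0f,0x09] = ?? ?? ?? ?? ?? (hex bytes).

[0] 0x14->0x0a len=5 : 99 a1 2e 48 6f
[1] 0x0d->0x14 len=4 : 48 6f 06 dc
[2] 0x14->0x06 len=5 : 48 6f 06 dc 6f
[3] 0x08->0x13 len=5 : 06 dc 6f a1 2e
[4] 0x06->0x09 len=3 : 48 6f 06
query mem[0x17]=0x2e, mem[0x0c]=0x2e, mem[0x15]=0x6f, mem[0x0f]=0x06, mem[0x09]=0x48

MEM[0x17,0x0c,0x15,0x0f,0x09] = 2e 2e 6f 06 48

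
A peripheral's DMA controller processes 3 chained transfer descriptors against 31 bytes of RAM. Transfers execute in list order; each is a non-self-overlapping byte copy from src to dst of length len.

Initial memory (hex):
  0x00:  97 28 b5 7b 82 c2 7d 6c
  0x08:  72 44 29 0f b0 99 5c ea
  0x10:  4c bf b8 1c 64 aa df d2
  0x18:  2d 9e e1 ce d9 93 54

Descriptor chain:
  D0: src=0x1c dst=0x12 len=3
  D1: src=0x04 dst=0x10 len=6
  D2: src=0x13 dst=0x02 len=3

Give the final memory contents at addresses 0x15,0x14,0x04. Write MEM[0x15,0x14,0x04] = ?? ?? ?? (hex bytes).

MEM[0x15,0x14,0x04] = 44 72 44

[0] 0x1c->0x12 len=3 : d9 93 54
[1] 0x04->0x10 len=6 : 82 c2 7d 6c 72 44
[2] 0x13->0x02 len=3 : 6c 72 44
query mem[0x15]=0x44, mem[0x14]=0x72, mem[0x04]=0x44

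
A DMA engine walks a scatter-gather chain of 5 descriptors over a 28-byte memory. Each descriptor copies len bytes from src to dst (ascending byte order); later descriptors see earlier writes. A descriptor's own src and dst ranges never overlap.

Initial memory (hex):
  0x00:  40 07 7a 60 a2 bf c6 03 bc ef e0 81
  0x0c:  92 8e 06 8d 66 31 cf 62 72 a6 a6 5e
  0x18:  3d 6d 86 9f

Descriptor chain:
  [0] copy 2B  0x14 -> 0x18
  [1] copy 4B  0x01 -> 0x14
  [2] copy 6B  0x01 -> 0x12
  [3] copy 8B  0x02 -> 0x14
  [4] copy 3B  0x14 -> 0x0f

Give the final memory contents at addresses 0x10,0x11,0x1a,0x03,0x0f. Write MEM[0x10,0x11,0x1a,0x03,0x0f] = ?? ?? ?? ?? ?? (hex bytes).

  after D0: wrote 2B at 0x18 = 72a6
  after D1: wrote 4B at 0x14 = 077a60a2
  after D2: wrote 6B at 0x12 = 077a60a2bfc6
  after D3: wrote 8B at 0x14 = 7a60a2bfc603bcef
  after D4: wrote 3B at 0x0f = 7a60a2
query mem[0x10]=0x60, mem[0x11]=0xa2, mem[0x1a]=0xbc, mem[0x03]=0x60, mem[0x0f]=0x7a

MEM[0x10,0x11,0x1a,0x03,0x0f] = 60 a2 bc 60 7a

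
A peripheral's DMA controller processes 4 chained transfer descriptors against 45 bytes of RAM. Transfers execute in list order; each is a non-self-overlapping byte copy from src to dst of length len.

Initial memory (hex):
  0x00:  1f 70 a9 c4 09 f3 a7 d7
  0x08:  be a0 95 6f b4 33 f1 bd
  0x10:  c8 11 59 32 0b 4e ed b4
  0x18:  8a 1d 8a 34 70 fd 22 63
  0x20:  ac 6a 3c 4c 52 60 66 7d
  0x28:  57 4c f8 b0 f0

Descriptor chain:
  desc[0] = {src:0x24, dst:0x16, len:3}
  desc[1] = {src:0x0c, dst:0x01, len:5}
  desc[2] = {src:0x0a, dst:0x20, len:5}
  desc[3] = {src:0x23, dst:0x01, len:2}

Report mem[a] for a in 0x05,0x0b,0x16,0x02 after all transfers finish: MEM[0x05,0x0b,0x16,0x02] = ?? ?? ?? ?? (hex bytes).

D0: mem[0x16..0x18] <- [52 60 66]
D1: mem[0x01..0x05] <- [b4 33 f1 bd c8]
D2: mem[0x20..0x24] <- [95 6f b4 33 f1]
D3: mem[0x01..0x02] <- [33 f1]
query mem[0x05]=0xc8, mem[0x0b]=0x6f, mem[0x16]=0x52, mem[0x02]=0xf1

MEM[0x05,0x0b,0x16,0x02] = c8 6f 52 f1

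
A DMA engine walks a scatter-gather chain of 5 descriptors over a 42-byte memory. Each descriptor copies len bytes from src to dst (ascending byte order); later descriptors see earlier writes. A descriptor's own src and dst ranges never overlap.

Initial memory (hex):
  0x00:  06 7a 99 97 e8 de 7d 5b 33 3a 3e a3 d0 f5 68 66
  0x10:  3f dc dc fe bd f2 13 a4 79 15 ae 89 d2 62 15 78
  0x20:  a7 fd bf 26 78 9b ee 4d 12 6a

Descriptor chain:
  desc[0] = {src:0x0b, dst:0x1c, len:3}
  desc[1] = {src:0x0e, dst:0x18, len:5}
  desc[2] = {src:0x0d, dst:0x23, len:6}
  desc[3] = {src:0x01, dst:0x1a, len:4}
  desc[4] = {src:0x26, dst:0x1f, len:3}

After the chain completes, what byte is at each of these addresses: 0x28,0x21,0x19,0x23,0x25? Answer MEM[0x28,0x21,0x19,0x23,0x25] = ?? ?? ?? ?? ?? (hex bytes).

  after D0: wrote 3B at 0x1c = a3d0f5
  after D1: wrote 5B at 0x18 = 68663fdcdc
  after D2: wrote 6B at 0x23 = f568663fdcdc
  after D3: wrote 4B at 0x1a = 7a9997e8
  after D4: wrote 3B at 0x1f = 3fdcdc
query mem[0x28]=0xdc, mem[0x21]=0xdc, mem[0x19]=0x66, mem[0x23]=0xf5, mem[0x25]=0x66

MEM[0x28,0x21,0x19,0x23,0x25] = dc dc 66 f5 66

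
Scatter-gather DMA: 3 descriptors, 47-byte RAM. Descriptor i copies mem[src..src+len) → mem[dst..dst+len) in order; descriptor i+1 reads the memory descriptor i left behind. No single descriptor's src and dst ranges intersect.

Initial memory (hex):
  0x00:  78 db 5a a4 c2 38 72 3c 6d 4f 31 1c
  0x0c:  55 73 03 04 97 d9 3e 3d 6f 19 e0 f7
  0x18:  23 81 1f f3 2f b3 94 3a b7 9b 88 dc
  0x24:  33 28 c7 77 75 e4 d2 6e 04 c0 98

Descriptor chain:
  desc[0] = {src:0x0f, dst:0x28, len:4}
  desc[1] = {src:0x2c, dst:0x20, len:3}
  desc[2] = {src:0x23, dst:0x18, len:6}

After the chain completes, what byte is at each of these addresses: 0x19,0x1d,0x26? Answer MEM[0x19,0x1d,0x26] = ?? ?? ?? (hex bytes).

[0] 0x0f->0x28 len=4 : 04 97 d9 3e
[1] 0x2c->0x20 len=3 : 04 c0 98
[2] 0x23->0x18 len=6 : dc 33 28 c7 77 04
query mem[0x19]=0x33, mem[0x1d]=0x04, mem[0x26]=0xc7

MEM[0x19,0x1d,0x26] = 33 04 c7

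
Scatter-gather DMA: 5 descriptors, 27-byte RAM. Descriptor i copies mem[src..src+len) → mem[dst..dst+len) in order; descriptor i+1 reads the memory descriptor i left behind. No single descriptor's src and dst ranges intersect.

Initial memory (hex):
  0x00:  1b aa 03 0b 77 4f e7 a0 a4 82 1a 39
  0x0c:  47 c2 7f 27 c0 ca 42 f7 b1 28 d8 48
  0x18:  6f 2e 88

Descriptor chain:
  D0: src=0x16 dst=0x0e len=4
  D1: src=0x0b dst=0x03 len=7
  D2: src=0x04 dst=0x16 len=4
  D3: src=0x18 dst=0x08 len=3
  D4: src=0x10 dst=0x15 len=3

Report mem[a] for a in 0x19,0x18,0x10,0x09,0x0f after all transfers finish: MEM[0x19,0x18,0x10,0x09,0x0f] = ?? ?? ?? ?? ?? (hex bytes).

MEM[0x19,0x18,0x10,0x09,0x0f] = 48 d8 6f 48 48

#0 dst[0x0e+4] := {0xd8,0x48,0x6f,0x2e}
#1 dst[0x03+7] := {0x39,0x47,0xc2,0xd8,0x48,0x6f,0x2e}
#2 dst[0x16+4] := {0x47,0xc2,0xd8,0x48}
#3 dst[0x08+3] := {0xd8,0x48,0x88}
#4 dst[0x15+3] := {0x6f,0x2e,0x42}
query mem[0x19]=0x48, mem[0x18]=0xd8, mem[0x10]=0x6f, mem[0x09]=0x48, mem[0x0f]=0x48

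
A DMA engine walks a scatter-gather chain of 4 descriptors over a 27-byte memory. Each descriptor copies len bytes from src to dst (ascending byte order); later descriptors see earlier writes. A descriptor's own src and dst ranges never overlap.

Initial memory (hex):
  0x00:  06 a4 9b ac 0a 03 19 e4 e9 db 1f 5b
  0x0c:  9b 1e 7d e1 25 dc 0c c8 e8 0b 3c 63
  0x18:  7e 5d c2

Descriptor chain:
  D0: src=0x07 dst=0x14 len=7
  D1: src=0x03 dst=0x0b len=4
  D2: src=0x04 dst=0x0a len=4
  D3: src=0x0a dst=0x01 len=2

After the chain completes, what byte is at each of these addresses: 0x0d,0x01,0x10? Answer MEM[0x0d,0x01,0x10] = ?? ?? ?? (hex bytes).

MEM[0x0d,0x01,0x10] = e4 0a 25

D0: mem[0x14..0x1a] <- [e4 e9 db 1f 5b 9b 1e]
D1: mem[0x0b..0x0e] <- [ac 0a 03 19]
D2: mem[0x0a..0x0d] <- [0a 03 19 e4]
D3: mem[0x01..0x02] <- [0a 03]
query mem[0x0d]=0xe4, mem[0x01]=0x0a, mem[0x10]=0x25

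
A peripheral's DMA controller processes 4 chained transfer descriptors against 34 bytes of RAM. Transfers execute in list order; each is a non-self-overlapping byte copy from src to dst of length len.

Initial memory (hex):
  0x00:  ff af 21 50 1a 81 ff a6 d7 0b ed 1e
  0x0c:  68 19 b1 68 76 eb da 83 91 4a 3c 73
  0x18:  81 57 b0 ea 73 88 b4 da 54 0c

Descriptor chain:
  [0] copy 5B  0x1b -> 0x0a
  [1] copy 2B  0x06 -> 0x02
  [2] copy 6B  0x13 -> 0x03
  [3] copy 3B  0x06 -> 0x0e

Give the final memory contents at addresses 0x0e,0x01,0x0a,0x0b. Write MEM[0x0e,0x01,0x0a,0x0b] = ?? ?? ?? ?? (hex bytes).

[0] 0x1b->0x0a len=5 : ea 73 88 b4 da
[1] 0x06->0x02 len=2 : ff a6
[2] 0x13->0x03 len=6 : 83 91 4a 3c 73 81
[3] 0x06->0x0e len=3 : 3c 73 81
query mem[0x0e]=0x3c, mem[0x01]=0xaf, mem[0x0a]=0xea, mem[0x0b]=0x73

MEM[0x0e,0x01,0x0a,0x0b] = 3c af ea 73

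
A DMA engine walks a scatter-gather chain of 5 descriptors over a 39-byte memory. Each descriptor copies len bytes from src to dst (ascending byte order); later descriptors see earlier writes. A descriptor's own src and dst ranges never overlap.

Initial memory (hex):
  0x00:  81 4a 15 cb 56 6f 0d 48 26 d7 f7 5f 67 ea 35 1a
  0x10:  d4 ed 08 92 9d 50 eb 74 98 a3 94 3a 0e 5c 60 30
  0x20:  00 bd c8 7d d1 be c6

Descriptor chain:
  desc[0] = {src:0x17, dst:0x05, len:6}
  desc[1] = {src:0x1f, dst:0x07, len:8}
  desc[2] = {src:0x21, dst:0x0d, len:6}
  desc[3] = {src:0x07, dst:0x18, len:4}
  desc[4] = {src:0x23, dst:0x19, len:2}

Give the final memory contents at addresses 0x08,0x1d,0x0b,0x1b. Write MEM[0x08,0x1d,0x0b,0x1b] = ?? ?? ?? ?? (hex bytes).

MEM[0x08,0x1d,0x0b,0x1b] = 00 5c 7d c8

[0] 0x17->0x05 len=6 : 74 98 a3 94 3a 0e
[1] 0x1f->0x07 len=8 : 30 00 bd c8 7d d1 be c6
[2] 0x21->0x0d len=6 : bd c8 7d d1 be c6
[3] 0x07->0x18 len=4 : 30 00 bd c8
[4] 0x23->0x19 len=2 : 7d d1
query mem[0x08]=0x00, mem[0x1d]=0x5c, mem[0x0b]=0x7d, mem[0x1b]=0xc8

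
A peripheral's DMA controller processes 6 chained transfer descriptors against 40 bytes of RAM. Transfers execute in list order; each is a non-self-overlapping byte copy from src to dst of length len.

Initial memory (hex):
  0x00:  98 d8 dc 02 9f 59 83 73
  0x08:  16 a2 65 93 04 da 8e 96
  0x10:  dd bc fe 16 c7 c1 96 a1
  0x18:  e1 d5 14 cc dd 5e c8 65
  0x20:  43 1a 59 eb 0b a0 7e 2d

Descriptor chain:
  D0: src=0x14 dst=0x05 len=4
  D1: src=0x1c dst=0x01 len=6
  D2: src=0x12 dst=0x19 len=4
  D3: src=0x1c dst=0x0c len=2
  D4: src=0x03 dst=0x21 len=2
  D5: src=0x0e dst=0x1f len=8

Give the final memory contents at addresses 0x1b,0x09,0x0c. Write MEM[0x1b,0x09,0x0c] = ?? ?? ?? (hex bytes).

[0] 0x14->0x05 len=4 : c7 c1 96 a1
[1] 0x1c->0x01 len=6 : dd 5e c8 65 43 1a
[2] 0x12->0x19 len=4 : fe 16 c7 c1
[3] 0x1c->0x0c len=2 : c1 5e
[4] 0x03->0x21 len=2 : c8 65
[5] 0x0e->0x1f len=8 : 8e 96 dd bc fe 16 c7 c1
query mem[0x1b]=0xc7, mem[0x09]=0xa2, mem[0x0c]=0xc1

MEM[0x1b,0x09,0x0c] = c7 a2 c1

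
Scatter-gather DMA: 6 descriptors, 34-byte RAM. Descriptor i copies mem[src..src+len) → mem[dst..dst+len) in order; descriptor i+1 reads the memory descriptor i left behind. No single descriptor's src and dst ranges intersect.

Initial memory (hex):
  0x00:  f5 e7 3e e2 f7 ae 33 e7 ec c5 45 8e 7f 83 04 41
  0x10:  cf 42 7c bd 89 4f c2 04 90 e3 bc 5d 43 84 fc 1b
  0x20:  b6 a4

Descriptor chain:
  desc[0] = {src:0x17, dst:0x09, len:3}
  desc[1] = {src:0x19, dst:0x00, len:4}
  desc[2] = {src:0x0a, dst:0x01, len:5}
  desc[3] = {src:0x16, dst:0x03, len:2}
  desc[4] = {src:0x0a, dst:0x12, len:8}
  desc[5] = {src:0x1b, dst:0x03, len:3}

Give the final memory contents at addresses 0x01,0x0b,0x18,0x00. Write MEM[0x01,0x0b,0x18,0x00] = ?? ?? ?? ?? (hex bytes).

D0: mem[0x09..0x0b] <- [04 90 e3]
D1: mem[0x00..0x03] <- [e3 bc 5d 43]
D2: mem[0x01..0x05] <- [90 e3 7f 83 04]
D3: mem[0x03..0x04] <- [c2 04]
D4: mem[0x12..0x19] <- [90 e3 7f 83 04 41 cf 42]
D5: mem[0x03..0x05] <- [5d 43 84]
query mem[0x01]=0x90, mem[0x0b]=0xe3, mem[0x18]=0xcf, mem[0x00]=0xe3

MEM[0x01,0x0b,0x18,0x00] = 90 e3 cf e3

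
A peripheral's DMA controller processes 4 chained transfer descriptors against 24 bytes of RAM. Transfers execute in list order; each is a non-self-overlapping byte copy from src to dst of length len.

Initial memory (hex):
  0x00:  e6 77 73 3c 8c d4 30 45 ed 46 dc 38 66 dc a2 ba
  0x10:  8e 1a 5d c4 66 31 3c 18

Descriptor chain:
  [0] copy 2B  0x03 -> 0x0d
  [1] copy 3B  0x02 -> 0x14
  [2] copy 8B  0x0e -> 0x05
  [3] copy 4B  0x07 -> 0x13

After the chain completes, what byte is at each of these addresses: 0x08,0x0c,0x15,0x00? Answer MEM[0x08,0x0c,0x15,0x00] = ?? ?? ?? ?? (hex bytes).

[0] 0x03->0x0d len=2 : 3c 8c
[1] 0x02->0x14 len=3 : 73 3c 8c
[2] 0x0e->0x05 len=8 : 8c ba 8e 1a 5d c4 73 3c
[3] 0x07->0x13 len=4 : 8e 1a 5d c4
query mem[0x08]=0x1a, mem[0x0c]=0x3c, mem[0x15]=0x5d, mem[0x00]=0xe6

MEM[0x08,0x0c,0x15,0x00] = 1a 3c 5d e6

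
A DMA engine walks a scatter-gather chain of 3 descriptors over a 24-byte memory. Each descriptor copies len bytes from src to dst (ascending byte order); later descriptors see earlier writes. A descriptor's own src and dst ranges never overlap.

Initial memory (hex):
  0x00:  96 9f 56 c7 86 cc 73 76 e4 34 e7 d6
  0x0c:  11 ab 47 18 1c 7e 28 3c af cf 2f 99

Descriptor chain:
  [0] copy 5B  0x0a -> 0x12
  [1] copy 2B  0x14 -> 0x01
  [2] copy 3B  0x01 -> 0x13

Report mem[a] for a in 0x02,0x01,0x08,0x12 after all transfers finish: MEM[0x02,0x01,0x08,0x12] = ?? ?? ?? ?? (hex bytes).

#0 dst[0x12+5] := {0xe7,0xd6,0x11,0xab,0x47}
#1 dst[0x01+2] := {0x11,0xab}
#2 dst[0x13+3] := {0x11,0xab,0xc7}
query mem[0x02]=0xab, mem[0x01]=0x11, mem[0x08]=0xe4, mem[0x12]=0xe7

MEM[0x02,0x01,0x08,0x12] = ab 11 e4 e7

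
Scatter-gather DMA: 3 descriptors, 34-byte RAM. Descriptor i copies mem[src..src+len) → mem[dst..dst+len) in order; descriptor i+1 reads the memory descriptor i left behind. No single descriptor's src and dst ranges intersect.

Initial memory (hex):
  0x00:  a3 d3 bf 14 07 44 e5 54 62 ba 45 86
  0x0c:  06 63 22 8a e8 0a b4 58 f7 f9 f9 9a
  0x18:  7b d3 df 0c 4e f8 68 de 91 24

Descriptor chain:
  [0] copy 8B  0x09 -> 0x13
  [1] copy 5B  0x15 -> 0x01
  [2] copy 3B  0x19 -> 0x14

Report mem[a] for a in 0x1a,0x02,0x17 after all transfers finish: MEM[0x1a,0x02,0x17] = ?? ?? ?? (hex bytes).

MEM[0x1a,0x02,0x17] = e8 06 63

#0 dst[0x13+8] := {0xba,0x45,0x86,0x06,0x63,0x22,0x8a,0xe8}
#1 dst[0x01+5] := {0x86,0x06,0x63,0x22,0x8a}
#2 dst[0x14+3] := {0x8a,0xe8,0x0c}
query mem[0x1a]=0xe8, mem[0x02]=0x06, mem[0x17]=0x63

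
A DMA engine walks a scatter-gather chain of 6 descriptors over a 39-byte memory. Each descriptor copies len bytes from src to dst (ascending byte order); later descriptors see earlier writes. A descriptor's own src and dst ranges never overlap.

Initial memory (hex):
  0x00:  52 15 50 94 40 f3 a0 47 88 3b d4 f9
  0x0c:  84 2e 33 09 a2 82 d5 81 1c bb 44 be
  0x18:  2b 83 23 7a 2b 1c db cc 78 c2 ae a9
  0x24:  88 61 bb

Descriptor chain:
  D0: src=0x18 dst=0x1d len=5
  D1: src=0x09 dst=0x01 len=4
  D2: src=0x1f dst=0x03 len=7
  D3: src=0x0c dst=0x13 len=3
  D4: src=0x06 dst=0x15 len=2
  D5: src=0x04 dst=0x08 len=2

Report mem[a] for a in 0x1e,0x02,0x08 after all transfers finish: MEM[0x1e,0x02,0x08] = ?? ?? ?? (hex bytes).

MEM[0x1e,0x02,0x08] = 83 d4 7a

[0] 0x18->0x1d len=5 : 2b 83 23 7a 2b
[1] 0x09->0x01 len=4 : 3b d4 f9 84
[2] 0x1f->0x03 len=7 : 23 7a 2b ae a9 88 61
[3] 0x0c->0x13 len=3 : 84 2e 33
[4] 0x06->0x15 len=2 : ae a9
[5] 0x04->0x08 len=2 : 7a 2b
query mem[0x1e]=0x83, mem[0x02]=0xd4, mem[0x08]=0x7a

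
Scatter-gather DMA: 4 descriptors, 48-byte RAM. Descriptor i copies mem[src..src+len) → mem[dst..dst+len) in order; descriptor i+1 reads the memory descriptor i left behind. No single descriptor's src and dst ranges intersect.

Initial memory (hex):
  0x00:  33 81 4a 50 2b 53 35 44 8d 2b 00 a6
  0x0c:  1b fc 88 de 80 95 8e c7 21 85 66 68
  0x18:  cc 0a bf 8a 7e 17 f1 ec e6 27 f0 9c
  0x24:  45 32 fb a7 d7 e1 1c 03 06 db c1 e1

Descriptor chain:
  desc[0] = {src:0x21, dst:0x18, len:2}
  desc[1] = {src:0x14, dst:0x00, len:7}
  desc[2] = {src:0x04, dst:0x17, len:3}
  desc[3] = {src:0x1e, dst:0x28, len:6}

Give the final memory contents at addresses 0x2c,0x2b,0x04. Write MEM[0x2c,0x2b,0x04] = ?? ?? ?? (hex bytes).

MEM[0x2c,0x2b,0x04] = f0 27 27

D0: mem[0x18..0x19] <- [27 f0]
D1: mem[0x00..0x06] <- [21 85 66 68 27 f0 bf]
D2: mem[0x17..0x19] <- [27 f0 bf]
D3: mem[0x28..0x2d] <- [f1 ec e6 27 f0 9c]
query mem[0x2c]=0xf0, mem[0x2b]=0x27, mem[0x04]=0x27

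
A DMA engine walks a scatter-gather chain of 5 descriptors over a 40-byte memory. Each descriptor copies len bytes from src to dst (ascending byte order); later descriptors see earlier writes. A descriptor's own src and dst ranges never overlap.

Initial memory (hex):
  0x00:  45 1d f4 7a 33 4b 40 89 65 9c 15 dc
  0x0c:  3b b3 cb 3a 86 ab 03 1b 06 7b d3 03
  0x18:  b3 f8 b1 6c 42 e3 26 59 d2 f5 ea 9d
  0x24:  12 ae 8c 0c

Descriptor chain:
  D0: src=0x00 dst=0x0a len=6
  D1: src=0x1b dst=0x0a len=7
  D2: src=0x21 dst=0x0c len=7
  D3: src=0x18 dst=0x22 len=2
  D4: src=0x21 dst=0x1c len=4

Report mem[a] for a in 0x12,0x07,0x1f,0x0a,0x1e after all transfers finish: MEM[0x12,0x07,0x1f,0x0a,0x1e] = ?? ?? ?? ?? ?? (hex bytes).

[0] 0x00->0x0a len=6 : 45 1d f4 7a 33 4b
[1] 0x1b->0x0a len=7 : 6c 42 e3 26 59 d2 f5
[2] 0x21->0x0c len=7 : f5 ea 9d 12 ae 8c 0c
[3] 0x18->0x22 len=2 : b3 f8
[4] 0x21->0x1c len=4 : f5 b3 f8 12
query mem[0x12]=0x0c, mem[0x07]=0x89, mem[0x1f]=0x12, mem[0x0a]=0x6c, mem[0x1e]=0xf8

MEM[0x12,0x07,0x1f,0x0a,0x1e] = 0c 89 12 6c f8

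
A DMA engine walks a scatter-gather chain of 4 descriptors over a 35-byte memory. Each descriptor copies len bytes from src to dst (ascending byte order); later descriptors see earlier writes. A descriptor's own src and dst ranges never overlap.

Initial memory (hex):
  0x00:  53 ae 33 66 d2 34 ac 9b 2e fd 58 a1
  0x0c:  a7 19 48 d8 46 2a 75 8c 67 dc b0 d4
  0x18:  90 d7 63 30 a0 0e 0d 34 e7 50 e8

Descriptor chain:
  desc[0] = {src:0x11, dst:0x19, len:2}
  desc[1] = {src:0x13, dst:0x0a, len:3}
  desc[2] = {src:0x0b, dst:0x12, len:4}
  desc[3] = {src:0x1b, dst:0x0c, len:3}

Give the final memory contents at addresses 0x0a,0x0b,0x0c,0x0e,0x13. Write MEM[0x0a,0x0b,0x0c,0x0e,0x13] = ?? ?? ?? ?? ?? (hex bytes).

#0 dst[0x19+2] := {0x2a,0x75}
#1 dst[0x0a+3] := {0x8c,0x67,0xdc}
#2 dst[0x12+4] := {0x67,0xdc,0x19,0x48}
#3 dst[0x0c+3] := {0x30,0xa0,0x0e}
query mem[0x0a]=0x8c, mem[0x0b]=0x67, mem[0x0c]=0x30, mem[0x0e]=0x0e, mem[0x13]=0xdc

MEM[0x0a,0x0b,0x0c,0x0e,0x13] = 8c 67 30 0e dc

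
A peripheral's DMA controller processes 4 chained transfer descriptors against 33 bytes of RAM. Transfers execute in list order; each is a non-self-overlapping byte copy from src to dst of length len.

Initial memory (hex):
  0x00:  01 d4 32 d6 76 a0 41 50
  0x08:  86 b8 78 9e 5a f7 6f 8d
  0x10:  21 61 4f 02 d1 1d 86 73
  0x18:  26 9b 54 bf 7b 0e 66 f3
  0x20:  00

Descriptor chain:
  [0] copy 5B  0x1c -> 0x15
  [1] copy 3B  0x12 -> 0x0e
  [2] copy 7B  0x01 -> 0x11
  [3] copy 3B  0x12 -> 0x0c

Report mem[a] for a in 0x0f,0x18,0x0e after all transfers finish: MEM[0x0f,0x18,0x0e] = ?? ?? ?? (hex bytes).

MEM[0x0f,0x18,0x0e] = 02 f3 76

[0] 0x1c->0x15 len=5 : 7b 0e 66 f3 00
[1] 0x12->0x0e len=3 : 4f 02 d1
[2] 0x01->0x11 len=7 : d4 32 d6 76 a0 41 50
[3] 0x12->0x0c len=3 : 32 d6 76
query mem[0x0f]=0x02, mem[0x18]=0xf3, mem[0x0e]=0x76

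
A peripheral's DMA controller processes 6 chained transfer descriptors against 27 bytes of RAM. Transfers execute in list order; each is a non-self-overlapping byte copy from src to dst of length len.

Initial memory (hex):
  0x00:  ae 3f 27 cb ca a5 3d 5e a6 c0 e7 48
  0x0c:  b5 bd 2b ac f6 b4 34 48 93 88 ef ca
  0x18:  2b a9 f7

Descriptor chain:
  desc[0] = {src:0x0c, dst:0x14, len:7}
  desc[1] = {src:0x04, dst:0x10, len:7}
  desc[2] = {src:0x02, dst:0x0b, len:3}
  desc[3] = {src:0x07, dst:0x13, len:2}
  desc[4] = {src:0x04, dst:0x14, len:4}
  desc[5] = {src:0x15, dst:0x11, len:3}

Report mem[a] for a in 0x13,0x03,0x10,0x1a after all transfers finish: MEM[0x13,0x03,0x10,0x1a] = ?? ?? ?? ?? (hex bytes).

D0: mem[0x14..0x1a] <- [b5 bd 2b ac f6 b4 34]
D1: mem[0x10..0x16] <- [ca a5 3d 5e a6 c0 e7]
D2: mem[0x0b..0x0d] <- [27 cb ca]
D3: mem[0x13..0x14] <- [5e a6]
D4: mem[0x14..0x17] <- [ca a5 3d 5e]
D5: mem[0x11..0x13] <- [a5 3d 5e]
query mem[0x13]=0x5e, mem[0x03]=0xcb, mem[0x10]=0xca, mem[0x1a]=0x34

MEM[0x13,0x03,0x10,0x1a] = 5e cb ca 34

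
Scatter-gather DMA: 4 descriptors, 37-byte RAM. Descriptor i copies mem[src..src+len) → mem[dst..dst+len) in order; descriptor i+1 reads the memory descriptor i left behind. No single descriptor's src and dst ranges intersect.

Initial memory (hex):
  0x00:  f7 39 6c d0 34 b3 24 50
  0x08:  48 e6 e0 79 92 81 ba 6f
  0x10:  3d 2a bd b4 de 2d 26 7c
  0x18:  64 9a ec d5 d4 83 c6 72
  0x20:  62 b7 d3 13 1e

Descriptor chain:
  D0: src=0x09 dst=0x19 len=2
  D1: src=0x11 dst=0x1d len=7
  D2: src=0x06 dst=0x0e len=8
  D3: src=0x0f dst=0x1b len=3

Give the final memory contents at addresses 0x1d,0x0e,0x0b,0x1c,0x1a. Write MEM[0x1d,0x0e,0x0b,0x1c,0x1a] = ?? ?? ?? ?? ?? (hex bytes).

[0] 0x09->0x19 len=2 : e6 e0
[1] 0x11->0x1d len=7 : 2a bd b4 de 2d 26 7c
[2] 0x06->0x0e len=8 : 24 50 48 e6 e0 79 92 81
[3] 0x0f->0x1b len=3 : 50 48 e6
query mem[0x1d]=0xe6, mem[0x0e]=0x24, mem[0x0b]=0x79, mem[0x1c]=0x48, mem[0x1a]=0xe0

MEM[0x1d,0x0e,0x0b,0x1c,0x1a] = e6 24 79 48 e0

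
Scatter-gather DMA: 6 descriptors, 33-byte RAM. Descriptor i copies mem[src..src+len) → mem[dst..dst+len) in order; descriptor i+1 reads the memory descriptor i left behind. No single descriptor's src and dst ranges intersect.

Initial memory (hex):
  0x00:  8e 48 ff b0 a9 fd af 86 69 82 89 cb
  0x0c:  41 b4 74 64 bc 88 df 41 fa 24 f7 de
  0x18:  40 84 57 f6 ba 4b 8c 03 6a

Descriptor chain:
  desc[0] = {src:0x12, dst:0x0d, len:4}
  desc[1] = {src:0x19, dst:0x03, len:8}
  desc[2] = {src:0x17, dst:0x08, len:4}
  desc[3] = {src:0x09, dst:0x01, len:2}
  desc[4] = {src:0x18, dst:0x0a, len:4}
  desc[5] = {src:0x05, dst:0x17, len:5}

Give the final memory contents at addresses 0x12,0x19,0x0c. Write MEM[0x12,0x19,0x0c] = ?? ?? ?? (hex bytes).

MEM[0x12,0x19,0x0c] = df 4b 57

[0] 0x12->0x0d len=4 : df 41 fa 24
[1] 0x19->0x03 len=8 : 84 57 f6 ba 4b 8c 03 6a
[2] 0x17->0x08 len=4 : de 40 84 57
[3] 0x09->0x01 len=2 : 40 84
[4] 0x18->0x0a len=4 : 40 84 57 f6
[5] 0x05->0x17 len=5 : f6 ba 4b de 40
query mem[0x12]=0xdf, mem[0x19]=0x4b, mem[0x0c]=0x57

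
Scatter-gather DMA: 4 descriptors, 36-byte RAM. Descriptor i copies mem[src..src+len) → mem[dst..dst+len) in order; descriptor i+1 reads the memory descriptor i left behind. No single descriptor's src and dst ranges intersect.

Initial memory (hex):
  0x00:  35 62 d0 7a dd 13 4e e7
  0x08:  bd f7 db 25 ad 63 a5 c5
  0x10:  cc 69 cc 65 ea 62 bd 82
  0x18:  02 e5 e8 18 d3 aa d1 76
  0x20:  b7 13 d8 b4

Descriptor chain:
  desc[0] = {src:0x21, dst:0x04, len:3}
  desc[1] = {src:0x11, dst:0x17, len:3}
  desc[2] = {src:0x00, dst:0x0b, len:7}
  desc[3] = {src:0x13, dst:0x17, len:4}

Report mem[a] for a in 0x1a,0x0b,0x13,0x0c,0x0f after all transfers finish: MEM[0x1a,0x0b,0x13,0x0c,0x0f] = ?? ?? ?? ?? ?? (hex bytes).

MEM[0x1a,0x0b,0x13,0x0c,0x0f] = bd 35 65 62 13

  after D0: wrote 3B at 0x04 = 13d8b4
  after D1: wrote 3B at 0x17 = 69cc65
  after D2: wrote 7B at 0x0b = 3562d07a13d8b4
  after D3: wrote 4B at 0x17 = 65ea62bd
query mem[0x1a]=0xbd, mem[0x0b]=0x35, mem[0x13]=0x65, mem[0x0c]=0x62, mem[0x0f]=0x13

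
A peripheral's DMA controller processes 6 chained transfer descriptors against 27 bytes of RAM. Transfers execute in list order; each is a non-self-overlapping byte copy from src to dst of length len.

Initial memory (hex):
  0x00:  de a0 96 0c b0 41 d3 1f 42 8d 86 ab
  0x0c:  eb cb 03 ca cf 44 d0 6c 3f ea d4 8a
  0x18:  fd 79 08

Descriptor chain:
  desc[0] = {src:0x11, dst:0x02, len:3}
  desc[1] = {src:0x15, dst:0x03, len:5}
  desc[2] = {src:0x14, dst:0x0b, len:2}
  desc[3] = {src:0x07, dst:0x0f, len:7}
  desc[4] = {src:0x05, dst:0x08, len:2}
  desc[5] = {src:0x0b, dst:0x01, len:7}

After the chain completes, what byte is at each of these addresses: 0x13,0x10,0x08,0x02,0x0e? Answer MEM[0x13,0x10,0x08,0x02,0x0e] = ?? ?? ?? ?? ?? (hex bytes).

D0: mem[0x02..0x04] <- [44 d0 6c]
D1: mem[0x03..0x07] <- [ea d4 8a fd 79]
D2: mem[0x0b..0x0c] <- [3f ea]
D3: mem[0x0f..0x15] <- [79 42 8d 86 3f ea cb]
D4: mem[0x08..0x09] <- [8a fd]
D5: mem[0x01..0x07] <- [3f ea cb 03 79 42 8d]
query mem[0x13]=0x3f, mem[0x10]=0x42, mem[0x08]=0x8a, mem[0x02]=0xea, mem[0x0e]=0x03

MEM[0x13,0x10,0x08,0x02,0x0e] = 3f 42 8a ea 03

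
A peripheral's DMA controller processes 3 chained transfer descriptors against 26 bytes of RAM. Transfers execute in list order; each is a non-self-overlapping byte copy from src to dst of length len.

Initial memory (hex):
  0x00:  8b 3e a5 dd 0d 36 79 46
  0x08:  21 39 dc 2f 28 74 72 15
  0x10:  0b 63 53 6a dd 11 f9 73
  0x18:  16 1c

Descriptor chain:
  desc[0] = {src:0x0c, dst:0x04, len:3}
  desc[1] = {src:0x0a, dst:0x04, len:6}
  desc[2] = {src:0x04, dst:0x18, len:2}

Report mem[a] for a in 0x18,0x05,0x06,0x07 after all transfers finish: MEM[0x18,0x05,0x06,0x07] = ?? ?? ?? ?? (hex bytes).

D0: mem[0x04..0x06] <- [28 74 72]
D1: mem[0x04..0x09] <- [dc 2f 28 74 72 15]
D2: mem[0x18..0x19] <- [dc 2f]
query mem[0x18]=0xdc, mem[0x05]=0x2f, mem[0x06]=0x28, mem[0x07]=0x74

MEM[0x18,0x05,0x06,0x07] = dc 2f 28 74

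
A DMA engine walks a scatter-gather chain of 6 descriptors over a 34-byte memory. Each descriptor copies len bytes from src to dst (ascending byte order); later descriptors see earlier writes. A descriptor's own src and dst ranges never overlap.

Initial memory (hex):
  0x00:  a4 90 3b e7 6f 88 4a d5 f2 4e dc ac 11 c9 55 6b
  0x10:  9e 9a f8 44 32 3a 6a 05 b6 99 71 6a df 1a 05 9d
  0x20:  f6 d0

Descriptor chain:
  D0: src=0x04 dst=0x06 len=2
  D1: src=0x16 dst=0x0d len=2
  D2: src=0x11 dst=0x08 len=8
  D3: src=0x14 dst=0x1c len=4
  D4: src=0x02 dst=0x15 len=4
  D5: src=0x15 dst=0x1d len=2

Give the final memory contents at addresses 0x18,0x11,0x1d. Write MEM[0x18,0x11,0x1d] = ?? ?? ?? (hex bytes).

[0] 0x04->0x06 len=2 : 6f 88
[1] 0x16->0x0d len=2 : 6a 05
[2] 0x11->0x08 len=8 : 9a f8 44 32 3a 6a 05 b6
[3] 0x14->0x1c len=4 : 32 3a 6a 05
[4] 0x02->0x15 len=4 : 3b e7 6f 88
[5] 0x15->0x1d len=2 : 3b e7
query mem[0x18]=0x88, mem[0x11]=0x9a, mem[0x1d]=0x3b

MEM[0x18,0x11,0x1d] = 88 9a 3b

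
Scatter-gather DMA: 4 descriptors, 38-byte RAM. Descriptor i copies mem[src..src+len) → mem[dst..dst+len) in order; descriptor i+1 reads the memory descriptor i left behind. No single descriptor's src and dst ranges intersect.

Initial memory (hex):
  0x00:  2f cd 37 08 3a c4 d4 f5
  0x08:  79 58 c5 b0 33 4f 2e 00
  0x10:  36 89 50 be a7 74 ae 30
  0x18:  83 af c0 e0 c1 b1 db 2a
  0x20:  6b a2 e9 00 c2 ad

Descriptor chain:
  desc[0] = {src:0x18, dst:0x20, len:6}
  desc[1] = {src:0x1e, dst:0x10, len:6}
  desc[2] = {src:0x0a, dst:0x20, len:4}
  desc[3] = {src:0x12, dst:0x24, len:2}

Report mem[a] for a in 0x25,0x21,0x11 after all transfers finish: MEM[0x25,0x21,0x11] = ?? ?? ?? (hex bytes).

D0: mem[0x20..0x25] <- [83 af c0 e0 c1 b1]
D1: mem[0x10..0x15] <- [db 2a 83 af c0 e0]
D2: mem[0x20..0x23] <- [c5 b0 33 4f]
D3: mem[0x24..0x25] <- [83 af]
query mem[0x25]=0xaf, mem[0x21]=0xb0, mem[0x11]=0x2a

MEM[0x25,0x21,0x11] = af b0 2a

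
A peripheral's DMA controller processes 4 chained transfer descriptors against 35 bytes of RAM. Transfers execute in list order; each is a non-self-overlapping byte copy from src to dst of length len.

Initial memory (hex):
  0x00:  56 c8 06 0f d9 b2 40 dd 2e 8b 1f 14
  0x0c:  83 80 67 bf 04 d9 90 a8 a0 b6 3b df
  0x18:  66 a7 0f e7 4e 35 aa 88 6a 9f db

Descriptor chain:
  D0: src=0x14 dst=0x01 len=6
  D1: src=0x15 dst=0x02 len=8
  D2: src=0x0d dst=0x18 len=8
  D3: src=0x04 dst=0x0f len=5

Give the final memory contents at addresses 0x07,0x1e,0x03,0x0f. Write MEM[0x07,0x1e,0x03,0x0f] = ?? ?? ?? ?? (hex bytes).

  after D0: wrote 6B at 0x01 = a0b63bdf66a7
  after D1: wrote 8B at 0x02 = b63bdf66a70fe74e
  after D2: wrote 8B at 0x18 = 8067bf04d990a8a0
  after D3: wrote 5B at 0x0f = df66a70fe7
query mem[0x07]=0x0f, mem[0x1e]=0xa8, mem[0x03]=0x3b, mem[0x0f]=0xdf

MEM[0x07,0x1e,0x03,0x0f] = 0f a8 3b df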